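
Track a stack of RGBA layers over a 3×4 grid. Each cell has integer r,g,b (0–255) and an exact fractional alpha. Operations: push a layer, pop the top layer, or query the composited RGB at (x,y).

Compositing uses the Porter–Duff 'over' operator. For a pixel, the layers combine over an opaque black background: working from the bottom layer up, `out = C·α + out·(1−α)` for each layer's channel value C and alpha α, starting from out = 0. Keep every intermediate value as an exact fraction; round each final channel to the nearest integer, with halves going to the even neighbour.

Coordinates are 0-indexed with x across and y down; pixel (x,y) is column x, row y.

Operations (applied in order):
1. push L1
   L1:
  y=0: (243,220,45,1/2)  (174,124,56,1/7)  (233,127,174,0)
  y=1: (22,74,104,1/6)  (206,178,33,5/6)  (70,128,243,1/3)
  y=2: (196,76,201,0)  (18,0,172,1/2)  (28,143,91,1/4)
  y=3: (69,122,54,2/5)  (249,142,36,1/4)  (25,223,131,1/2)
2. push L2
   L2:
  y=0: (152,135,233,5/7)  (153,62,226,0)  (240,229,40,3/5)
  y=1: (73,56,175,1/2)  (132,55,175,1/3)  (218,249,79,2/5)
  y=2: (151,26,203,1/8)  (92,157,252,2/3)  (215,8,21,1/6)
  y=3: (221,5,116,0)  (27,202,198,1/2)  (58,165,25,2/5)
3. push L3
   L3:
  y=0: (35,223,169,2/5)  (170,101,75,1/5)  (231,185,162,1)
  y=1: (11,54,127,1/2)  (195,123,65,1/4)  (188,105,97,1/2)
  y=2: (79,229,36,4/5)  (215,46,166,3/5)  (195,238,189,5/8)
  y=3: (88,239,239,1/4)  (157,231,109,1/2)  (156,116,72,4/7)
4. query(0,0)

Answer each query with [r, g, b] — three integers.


query (0,0) [L1,L2,L3] — begin 0,0,0
after L1 α=1/2: [243/2, 110, 45/2]
after L2 α=5/7: [1003/7, 895/7, 1210/7]
after L3 α=2/5: [3499/35, 5807/35, 5996/35]
= [100, 166, 171]


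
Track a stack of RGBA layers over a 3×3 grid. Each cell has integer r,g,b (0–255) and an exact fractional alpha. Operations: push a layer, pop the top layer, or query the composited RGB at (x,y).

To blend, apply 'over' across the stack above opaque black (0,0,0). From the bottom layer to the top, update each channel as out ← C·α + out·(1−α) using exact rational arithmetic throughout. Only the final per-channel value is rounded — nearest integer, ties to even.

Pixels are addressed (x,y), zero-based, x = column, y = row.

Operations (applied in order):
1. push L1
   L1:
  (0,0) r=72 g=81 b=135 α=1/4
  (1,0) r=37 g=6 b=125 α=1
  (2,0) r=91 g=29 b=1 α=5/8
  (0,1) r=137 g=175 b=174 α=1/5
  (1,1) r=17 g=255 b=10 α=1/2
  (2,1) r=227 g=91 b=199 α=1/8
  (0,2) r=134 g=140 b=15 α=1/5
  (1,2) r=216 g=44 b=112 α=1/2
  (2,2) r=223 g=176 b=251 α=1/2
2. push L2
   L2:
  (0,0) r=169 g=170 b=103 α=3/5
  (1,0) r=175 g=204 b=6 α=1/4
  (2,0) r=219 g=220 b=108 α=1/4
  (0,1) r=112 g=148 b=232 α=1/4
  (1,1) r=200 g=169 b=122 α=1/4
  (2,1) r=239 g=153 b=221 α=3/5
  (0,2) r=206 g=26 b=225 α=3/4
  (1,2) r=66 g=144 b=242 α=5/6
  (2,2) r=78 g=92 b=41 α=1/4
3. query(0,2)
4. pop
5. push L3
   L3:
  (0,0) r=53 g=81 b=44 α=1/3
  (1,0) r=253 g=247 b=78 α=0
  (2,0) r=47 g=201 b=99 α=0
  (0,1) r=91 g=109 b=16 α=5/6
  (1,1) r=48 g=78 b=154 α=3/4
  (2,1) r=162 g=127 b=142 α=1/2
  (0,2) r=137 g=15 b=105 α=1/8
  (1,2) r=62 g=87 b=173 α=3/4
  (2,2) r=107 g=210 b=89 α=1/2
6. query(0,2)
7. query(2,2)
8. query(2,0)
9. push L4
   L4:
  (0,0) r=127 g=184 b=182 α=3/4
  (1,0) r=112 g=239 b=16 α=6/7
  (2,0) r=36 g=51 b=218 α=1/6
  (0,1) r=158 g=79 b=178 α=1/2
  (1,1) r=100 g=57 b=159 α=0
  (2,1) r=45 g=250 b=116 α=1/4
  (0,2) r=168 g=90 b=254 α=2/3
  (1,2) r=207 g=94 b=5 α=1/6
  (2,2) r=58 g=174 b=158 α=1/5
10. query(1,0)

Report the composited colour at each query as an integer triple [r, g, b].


at x=0,y=2 over L1,L2:
L1 α=1/5: [134/5, 28, 3]
L2 α=3/4: [806/5, 53/2, 339/2]
rounded: [161, 26, 170]

at x=0,y=2 over L1,L3:
L1 α=1/5: [134/5, 28, 3]
L3 α=1/8: [1623/40, 211/8, 63/4]
rounded: [41, 26, 16]

query (2,2) [L1,L3] — begin 0,0,0
+L1 (α=1/2) → [223/2, 88, 251/2]
+L3 (α=1/2) → [437/4, 149, 429/4]
rounded: [109, 149, 107]

(2,0) stack=L1,L3; from [0,0,0]:
after L1 α=5/8: [455/8, 145/8, 5/8]
after L3 α=0: [455/8, 145/8, 5/8]
→ [57, 18, 1]

at x=1,y=0 over L1,L3,L4:
L1 α=1: [37, 6, 125]
L3 α=0: [37, 6, 125]
L4 α=6/7: [709/7, 1440/7, 221/7]
= [101, 206, 32]


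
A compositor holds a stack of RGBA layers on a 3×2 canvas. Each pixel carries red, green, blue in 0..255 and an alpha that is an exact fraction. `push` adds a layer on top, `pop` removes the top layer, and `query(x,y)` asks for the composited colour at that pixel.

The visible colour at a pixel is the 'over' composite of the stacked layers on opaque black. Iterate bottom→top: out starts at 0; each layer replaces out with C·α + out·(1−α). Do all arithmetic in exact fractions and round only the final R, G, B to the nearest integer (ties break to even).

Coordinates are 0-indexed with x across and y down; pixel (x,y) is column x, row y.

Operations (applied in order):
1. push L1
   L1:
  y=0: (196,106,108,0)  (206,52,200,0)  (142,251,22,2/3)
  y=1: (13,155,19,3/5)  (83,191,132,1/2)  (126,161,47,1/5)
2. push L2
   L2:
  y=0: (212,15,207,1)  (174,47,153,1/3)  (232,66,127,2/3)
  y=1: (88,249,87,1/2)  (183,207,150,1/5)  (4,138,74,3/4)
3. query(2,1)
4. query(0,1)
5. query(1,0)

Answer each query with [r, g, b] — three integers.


(2,1) stack=L1,L2; from [0,0,0]:
after L1 α=1/5: [126/5, 161/5, 47/5]
after L2 α=3/4: [93/10, 2231/20, 1157/20]
→ [9, 112, 58]

(0,1) stack=L1,L2; from [0,0,0]:
L1 α=3/5: [39/5, 93, 57/5]
L2 α=1/2: [479/10, 171, 246/5]
rounded: [48, 171, 49]

at x=1,y=0 over L1,L2:
+L1 (α=0) → [0, 0, 0]
+L2 (α=1/3) → [58, 47/3, 51]
→ [58, 16, 51]


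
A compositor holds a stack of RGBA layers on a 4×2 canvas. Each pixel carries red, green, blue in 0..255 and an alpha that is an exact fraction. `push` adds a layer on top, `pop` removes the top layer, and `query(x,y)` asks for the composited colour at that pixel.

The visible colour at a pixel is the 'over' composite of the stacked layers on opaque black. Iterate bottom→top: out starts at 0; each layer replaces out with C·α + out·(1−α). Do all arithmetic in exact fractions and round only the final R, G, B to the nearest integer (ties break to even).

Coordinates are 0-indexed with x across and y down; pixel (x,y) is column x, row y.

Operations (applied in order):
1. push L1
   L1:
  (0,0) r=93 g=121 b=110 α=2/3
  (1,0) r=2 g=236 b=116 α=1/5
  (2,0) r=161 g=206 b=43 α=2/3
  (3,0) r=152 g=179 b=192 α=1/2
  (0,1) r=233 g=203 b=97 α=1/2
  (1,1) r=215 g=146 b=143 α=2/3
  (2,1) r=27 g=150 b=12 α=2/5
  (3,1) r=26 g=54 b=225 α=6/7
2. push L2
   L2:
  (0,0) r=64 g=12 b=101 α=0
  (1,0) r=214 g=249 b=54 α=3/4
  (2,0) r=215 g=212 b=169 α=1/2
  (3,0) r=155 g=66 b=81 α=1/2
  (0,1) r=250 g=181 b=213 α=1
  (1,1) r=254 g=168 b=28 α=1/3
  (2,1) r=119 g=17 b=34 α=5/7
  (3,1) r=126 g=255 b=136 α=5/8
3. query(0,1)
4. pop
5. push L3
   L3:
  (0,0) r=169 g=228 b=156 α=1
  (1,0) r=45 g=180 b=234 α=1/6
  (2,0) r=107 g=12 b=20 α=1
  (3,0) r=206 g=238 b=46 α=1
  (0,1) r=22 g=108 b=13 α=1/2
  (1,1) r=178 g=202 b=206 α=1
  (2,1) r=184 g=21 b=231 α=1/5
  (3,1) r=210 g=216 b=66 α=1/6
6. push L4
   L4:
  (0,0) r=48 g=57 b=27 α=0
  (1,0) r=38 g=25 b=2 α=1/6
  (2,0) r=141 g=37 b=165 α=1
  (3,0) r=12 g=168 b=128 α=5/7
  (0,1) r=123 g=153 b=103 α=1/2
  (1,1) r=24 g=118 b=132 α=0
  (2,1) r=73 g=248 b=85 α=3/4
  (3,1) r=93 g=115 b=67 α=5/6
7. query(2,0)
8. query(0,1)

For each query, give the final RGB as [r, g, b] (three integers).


(0,1) stack=L1,L2; from [0,0,0]:
after L1 α=1/2: [233/2, 203/2, 97/2]
after L2 α=1: [250, 181, 213]
= [250, 181, 213]

query (2,0) [L1,L3,L4] — begin 0,0,0
+L1 (α=2/3) → [322/3, 412/3, 86/3]
+L3 (α=1) → [107, 12, 20]
+L4 (α=1) → [141, 37, 165]
rounded: [141, 37, 165]

query (0,1) [L1,L3,L4] — begin 0,0,0
after L1 α=1/2: [233/2, 203/2, 97/2]
after L3 α=1/2: [277/4, 419/4, 123/4]
after L4 α=1/2: [769/8, 1031/8, 535/8]
→ [96, 129, 67]


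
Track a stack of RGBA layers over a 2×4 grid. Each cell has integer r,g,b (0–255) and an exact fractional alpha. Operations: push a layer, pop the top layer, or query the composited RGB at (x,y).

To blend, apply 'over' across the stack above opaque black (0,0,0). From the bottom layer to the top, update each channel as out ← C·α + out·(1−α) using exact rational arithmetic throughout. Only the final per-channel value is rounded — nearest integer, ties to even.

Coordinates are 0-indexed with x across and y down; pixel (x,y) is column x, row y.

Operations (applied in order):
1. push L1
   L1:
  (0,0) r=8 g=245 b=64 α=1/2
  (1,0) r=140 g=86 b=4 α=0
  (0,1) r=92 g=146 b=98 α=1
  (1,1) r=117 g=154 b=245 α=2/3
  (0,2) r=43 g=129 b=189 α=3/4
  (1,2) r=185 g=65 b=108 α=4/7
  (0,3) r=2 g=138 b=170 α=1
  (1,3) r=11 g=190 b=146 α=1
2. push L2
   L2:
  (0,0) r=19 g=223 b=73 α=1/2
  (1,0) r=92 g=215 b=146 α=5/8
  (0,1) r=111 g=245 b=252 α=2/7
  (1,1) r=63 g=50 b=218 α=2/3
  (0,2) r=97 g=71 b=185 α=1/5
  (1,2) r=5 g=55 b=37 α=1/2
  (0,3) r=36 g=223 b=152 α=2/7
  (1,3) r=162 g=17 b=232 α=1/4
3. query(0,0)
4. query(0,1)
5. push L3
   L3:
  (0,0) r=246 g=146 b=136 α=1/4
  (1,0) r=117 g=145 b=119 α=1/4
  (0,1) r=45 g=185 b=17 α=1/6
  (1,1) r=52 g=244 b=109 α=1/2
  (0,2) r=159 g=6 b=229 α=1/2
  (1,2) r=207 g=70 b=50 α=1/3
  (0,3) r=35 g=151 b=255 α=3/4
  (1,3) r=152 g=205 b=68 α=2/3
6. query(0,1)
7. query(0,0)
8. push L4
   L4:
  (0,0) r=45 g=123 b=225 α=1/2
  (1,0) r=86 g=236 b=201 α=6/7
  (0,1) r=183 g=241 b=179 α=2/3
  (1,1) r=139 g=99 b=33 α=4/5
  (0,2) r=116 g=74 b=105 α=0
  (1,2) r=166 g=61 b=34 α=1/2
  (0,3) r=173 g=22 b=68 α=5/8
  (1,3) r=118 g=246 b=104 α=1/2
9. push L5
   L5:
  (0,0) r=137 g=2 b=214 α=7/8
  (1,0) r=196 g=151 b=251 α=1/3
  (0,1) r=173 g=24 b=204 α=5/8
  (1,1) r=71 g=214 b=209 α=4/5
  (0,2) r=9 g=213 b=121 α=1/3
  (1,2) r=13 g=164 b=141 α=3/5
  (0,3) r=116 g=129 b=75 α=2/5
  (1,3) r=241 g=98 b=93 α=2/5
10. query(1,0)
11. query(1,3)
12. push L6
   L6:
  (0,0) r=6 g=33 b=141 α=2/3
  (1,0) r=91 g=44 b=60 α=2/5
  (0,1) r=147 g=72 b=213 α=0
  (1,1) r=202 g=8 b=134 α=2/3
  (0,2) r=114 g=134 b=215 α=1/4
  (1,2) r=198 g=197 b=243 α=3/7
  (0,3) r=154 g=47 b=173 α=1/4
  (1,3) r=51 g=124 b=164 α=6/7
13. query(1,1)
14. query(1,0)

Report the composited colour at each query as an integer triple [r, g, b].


at x=0,y=0 over L1,L2:
L1 α=1/2: [4, 245/2, 32]
L2 α=1/2: [23/2, 691/4, 105/2]
= [12, 173, 52]

query (0,1) [L1,L2] — begin 0,0,0
+L1 (α=1) → [92, 146, 98]
+L2 (α=2/7) → [682/7, 1220/7, 142]
rounded: [97, 174, 142]

query (0,1) [L1,L2,L3] — begin 0,0,0
L1 α=1: [92, 146, 98]
L2 α=2/7: [682/7, 1220/7, 142]
L3 α=1/6: [3725/42, 2465/14, 727/6]
rounded: [89, 176, 121]

query (0,0) [L1,L2,L3] — begin 0,0,0
+L1 (α=1/2) → [4, 245/2, 32]
+L2 (α=1/2) → [23/2, 691/4, 105/2]
+L3 (α=1/4) → [561/8, 2657/16, 587/8]
= [70, 166, 73]

at x=1,y=0 over L1,L2,L3,L4,L5:
+L1 (α=0) → [0, 0, 0]
+L2 (α=5/8) → [115/2, 1075/8, 365/4]
+L3 (α=1/4) → [579/8, 4385/32, 1571/16]
+L4 (α=6/7) → [4707/56, 49697/224, 2981/16]
+L5 (α=1/3) → [10195/84, 22203/112, 1663/8]
rounded: [121, 198, 208]

query (1,3) [L1,L2,L3,L4,L5] — begin 0,0,0
after L1 α=1: [11, 190, 146]
after L2 α=1/4: [195/4, 587/4, 335/2]
after L3 α=2/3: [1411/12, 2227/12, 607/6]
after L4 α=1/2: [2827/24, 5179/24, 1231/12]
after L5 α=2/5: [6683/40, 6747/40, 395/4]
rounded: [167, 169, 99]

at x=1,y=1 over L1,L2,L3,L4,L5,L6:
after L1 α=2/3: [78, 308/3, 490/3]
after L2 α=2/3: [68, 608/9, 1798/9]
after L3 α=1/2: [60, 1402/9, 2779/18]
after L4 α=4/5: [616/5, 4966/45, 1031/18]
after L5 α=4/5: [2036/25, 43486/225, 16079/90]
after L6 α=2/3: [12136/75, 47086/675, 40199/270]
→ [162, 70, 149]

at x=1,y=0 over L1,L2,L3,L4,L5,L6:
+L1 (α=0) → [0, 0, 0]
+L2 (α=5/8) → [115/2, 1075/8, 365/4]
+L3 (α=1/4) → [579/8, 4385/32, 1571/16]
+L4 (α=6/7) → [4707/56, 49697/224, 2981/16]
+L5 (α=1/3) → [10195/84, 22203/112, 1663/8]
+L6 (α=2/5) → [15291/140, 15293/112, 5949/40]
= [109, 137, 149]


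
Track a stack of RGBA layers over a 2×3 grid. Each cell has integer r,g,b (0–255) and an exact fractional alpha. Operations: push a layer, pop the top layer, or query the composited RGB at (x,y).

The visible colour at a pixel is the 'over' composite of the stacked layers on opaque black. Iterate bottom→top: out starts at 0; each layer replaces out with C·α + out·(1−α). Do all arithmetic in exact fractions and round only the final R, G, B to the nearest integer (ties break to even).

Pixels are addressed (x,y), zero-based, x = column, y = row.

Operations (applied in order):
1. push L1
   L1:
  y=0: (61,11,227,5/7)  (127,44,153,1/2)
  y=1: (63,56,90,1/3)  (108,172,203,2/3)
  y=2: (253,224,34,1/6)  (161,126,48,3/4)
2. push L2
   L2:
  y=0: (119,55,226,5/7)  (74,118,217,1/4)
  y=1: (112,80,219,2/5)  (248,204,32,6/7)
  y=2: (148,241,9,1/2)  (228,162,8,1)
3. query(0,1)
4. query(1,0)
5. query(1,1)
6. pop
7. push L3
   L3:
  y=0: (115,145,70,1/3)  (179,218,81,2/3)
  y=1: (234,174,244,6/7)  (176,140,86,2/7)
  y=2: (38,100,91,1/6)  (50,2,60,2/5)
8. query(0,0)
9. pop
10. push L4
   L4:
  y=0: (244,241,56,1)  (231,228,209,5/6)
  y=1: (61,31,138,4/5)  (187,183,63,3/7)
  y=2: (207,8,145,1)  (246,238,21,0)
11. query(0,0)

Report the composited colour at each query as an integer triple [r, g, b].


at x=0,y=1 over L1,L2:
+L1 (α=1/3) → [21, 56/3, 30]
+L2 (α=2/5) → [287/5, 216/5, 528/5]
rounded: [57, 43, 106]

at x=1,y=0 over L1,L2:
after L1 α=1/2: [127/2, 22, 153/2]
after L2 α=1/4: [529/8, 46, 893/8]
= [66, 46, 112]

at x=1,y=1 over L1,L2:
+L1 (α=2/3) → [72, 344/3, 406/3]
+L2 (α=6/7) → [1560/7, 4016/21, 982/21]
rounded: [223, 191, 47]

(0,0) stack=L1,L3; from [0,0,0]:
L1 α=5/7: [305/7, 55/7, 1135/7]
L3 α=1/3: [1415/21, 375/7, 920/7]
rounded: [67, 54, 131]

query (0,0) [L1,L4] — begin 0,0,0
L1 α=5/7: [305/7, 55/7, 1135/7]
L4 α=1: [244, 241, 56]
rounded: [244, 241, 56]


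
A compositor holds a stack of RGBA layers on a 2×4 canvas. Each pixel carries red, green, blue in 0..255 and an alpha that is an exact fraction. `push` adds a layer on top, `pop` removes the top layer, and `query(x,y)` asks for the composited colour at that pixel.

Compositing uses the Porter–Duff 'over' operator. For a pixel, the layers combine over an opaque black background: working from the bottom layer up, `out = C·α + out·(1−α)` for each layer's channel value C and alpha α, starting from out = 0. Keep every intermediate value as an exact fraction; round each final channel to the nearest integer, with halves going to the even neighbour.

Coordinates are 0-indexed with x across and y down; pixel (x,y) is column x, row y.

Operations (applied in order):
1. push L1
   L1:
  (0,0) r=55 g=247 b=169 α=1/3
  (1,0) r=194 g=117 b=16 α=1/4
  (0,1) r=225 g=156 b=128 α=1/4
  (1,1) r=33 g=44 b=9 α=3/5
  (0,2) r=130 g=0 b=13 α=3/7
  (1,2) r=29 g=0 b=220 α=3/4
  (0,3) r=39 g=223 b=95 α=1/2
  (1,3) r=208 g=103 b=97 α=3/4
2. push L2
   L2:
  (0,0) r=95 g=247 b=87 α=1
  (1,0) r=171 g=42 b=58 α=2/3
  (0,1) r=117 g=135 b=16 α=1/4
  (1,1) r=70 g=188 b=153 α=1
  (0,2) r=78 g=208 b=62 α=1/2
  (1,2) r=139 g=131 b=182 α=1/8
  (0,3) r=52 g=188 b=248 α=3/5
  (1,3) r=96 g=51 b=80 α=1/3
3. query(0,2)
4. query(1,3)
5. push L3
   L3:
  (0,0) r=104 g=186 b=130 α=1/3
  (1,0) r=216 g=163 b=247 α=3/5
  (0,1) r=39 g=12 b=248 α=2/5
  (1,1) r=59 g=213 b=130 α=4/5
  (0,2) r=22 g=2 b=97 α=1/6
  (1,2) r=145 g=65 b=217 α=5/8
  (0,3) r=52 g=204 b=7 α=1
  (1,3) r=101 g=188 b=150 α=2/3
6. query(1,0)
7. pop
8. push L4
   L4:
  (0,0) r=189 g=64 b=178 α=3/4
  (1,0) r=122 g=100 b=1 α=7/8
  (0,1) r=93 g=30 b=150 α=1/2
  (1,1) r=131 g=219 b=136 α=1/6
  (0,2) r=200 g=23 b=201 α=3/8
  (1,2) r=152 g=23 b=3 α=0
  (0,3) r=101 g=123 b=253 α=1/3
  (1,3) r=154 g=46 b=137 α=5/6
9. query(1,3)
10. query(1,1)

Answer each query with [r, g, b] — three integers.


at x=0,y=2 over L1,L2:
after L1 α=3/7: [390/7, 0, 39/7]
after L2 α=1/2: [468/7, 104, 473/14]
→ [67, 104, 34]

at x=1,y=3 over L1,L2:
after L1 α=3/4: [156, 309/4, 291/4]
after L2 α=1/3: [136, 137/2, 451/6]
→ [136, 68, 75]

query (1,0) [L1,L2,L3] — begin 0,0,0
after L1 α=1/4: [97/2, 117/4, 4]
after L2 α=2/3: [781/6, 151/4, 40]
after L3 α=3/5: [545/3, 1129/10, 821/5]
→ [182, 113, 164]

(1,3) stack=L1,L2,L4; from [0,0,0]:
+L1 (α=3/4) → [156, 309/4, 291/4]
+L2 (α=1/3) → [136, 137/2, 451/6]
+L4 (α=5/6) → [151, 199/4, 4561/36]
rounded: [151, 50, 127]

at x=1,y=1 over L1,L2,L4:
+L1 (α=3/5) → [99/5, 132/5, 27/5]
+L2 (α=1) → [70, 188, 153]
+L4 (α=1/6) → [481/6, 1159/6, 901/6]
rounded: [80, 193, 150]


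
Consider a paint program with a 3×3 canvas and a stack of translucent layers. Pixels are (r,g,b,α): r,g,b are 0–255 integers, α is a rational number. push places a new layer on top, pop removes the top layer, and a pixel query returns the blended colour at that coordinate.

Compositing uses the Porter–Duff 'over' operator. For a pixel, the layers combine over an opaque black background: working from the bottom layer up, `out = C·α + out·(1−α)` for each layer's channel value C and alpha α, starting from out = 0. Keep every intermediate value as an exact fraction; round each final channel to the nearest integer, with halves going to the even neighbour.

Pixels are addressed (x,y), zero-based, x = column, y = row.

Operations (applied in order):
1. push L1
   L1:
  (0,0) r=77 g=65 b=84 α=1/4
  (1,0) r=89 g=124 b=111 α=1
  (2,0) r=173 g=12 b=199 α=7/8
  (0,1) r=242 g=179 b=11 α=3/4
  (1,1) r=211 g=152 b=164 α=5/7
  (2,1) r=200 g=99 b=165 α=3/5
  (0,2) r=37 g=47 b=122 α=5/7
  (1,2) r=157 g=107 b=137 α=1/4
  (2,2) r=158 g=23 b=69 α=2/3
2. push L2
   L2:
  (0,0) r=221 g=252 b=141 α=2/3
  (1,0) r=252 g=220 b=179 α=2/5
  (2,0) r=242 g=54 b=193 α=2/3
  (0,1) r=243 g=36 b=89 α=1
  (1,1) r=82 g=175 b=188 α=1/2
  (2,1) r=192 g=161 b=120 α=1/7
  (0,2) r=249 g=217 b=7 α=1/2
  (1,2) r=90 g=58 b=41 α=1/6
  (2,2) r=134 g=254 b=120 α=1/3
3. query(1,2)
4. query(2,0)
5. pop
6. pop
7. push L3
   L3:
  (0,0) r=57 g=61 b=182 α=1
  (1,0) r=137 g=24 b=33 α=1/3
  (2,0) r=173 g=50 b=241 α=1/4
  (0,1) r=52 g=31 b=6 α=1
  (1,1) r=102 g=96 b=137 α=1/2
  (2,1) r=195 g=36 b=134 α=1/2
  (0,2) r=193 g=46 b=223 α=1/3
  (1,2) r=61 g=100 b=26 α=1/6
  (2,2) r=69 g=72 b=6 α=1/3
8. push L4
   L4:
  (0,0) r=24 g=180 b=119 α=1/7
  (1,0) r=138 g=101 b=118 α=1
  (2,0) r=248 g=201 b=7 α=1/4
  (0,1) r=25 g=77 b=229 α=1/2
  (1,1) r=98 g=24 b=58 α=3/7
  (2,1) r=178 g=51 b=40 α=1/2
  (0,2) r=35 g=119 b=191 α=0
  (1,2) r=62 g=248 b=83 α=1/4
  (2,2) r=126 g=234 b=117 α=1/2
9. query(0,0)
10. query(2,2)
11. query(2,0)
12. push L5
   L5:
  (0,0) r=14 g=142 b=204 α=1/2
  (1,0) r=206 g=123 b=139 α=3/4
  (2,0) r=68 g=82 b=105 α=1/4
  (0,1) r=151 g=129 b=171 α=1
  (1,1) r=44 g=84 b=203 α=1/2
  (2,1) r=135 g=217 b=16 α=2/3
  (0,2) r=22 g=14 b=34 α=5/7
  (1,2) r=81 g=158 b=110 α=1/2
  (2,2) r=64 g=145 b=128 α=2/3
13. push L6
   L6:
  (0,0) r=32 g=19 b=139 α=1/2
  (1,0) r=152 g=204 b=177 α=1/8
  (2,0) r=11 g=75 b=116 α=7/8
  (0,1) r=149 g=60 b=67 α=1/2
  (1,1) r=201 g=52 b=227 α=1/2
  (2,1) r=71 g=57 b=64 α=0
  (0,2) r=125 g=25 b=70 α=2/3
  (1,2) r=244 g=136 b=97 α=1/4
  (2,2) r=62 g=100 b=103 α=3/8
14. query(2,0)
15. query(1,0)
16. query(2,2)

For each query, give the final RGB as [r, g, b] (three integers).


(1,2) stack=L1,L2; from [0,0,0]:
L1 α=1/4: [157/4, 107/4, 137/4]
L2 α=1/6: [1145/24, 767/24, 283/8]
→ [48, 32, 35]

query (2,0) [L1,L2] — begin 0,0,0
+L1 (α=7/8) → [1211/8, 21/2, 1393/8]
+L2 (α=2/3) → [5083/24, 79/2, 4481/24]
= [212, 40, 187]

at x=0,y=0 over L3,L4:
L3 α=1: [57, 61, 182]
L4 α=1/7: [366/7, 78, 173]
→ [52, 78, 173]

(2,2) stack=L3,L4; from [0,0,0]:
after L3 α=1/3: [23, 24, 2]
after L4 α=1/2: [149/2, 129, 119/2]
→ [74, 129, 60]

at x=2,y=0 over L3,L4:
+L3 (α=1/4) → [173/4, 25/2, 241/4]
+L4 (α=1/4) → [1511/16, 477/8, 751/16]
→ [94, 60, 47]

query (2,0) [L3,L4,L5,L6] — begin 0,0,0
L3 α=1/4: [173/4, 25/2, 241/4]
L4 α=1/4: [1511/16, 477/8, 751/16]
L5 α=1/4: [5621/64, 2087/32, 3933/64]
L6 α=7/8: [10549/512, 18887/256, 55901/512]
→ [21, 74, 109]

query (1,0) [L3,L4,L5,L6] — begin 0,0,0
after L3 α=1/3: [137/3, 8, 11]
after L4 α=1: [138, 101, 118]
after L5 α=3/4: [189, 235/2, 535/4]
after L6 α=1/8: [1475/8, 2053/16, 4453/32]
= [184, 128, 139]

(2,2) stack=L3,L4,L5,L6; from [0,0,0]:
after L3 α=1/3: [23, 24, 2]
after L4 α=1/2: [149/2, 129, 119/2]
after L5 α=2/3: [135/2, 419/3, 631/6]
after L6 α=3/8: [1047/16, 2995/24, 5009/48]
→ [65, 125, 104]


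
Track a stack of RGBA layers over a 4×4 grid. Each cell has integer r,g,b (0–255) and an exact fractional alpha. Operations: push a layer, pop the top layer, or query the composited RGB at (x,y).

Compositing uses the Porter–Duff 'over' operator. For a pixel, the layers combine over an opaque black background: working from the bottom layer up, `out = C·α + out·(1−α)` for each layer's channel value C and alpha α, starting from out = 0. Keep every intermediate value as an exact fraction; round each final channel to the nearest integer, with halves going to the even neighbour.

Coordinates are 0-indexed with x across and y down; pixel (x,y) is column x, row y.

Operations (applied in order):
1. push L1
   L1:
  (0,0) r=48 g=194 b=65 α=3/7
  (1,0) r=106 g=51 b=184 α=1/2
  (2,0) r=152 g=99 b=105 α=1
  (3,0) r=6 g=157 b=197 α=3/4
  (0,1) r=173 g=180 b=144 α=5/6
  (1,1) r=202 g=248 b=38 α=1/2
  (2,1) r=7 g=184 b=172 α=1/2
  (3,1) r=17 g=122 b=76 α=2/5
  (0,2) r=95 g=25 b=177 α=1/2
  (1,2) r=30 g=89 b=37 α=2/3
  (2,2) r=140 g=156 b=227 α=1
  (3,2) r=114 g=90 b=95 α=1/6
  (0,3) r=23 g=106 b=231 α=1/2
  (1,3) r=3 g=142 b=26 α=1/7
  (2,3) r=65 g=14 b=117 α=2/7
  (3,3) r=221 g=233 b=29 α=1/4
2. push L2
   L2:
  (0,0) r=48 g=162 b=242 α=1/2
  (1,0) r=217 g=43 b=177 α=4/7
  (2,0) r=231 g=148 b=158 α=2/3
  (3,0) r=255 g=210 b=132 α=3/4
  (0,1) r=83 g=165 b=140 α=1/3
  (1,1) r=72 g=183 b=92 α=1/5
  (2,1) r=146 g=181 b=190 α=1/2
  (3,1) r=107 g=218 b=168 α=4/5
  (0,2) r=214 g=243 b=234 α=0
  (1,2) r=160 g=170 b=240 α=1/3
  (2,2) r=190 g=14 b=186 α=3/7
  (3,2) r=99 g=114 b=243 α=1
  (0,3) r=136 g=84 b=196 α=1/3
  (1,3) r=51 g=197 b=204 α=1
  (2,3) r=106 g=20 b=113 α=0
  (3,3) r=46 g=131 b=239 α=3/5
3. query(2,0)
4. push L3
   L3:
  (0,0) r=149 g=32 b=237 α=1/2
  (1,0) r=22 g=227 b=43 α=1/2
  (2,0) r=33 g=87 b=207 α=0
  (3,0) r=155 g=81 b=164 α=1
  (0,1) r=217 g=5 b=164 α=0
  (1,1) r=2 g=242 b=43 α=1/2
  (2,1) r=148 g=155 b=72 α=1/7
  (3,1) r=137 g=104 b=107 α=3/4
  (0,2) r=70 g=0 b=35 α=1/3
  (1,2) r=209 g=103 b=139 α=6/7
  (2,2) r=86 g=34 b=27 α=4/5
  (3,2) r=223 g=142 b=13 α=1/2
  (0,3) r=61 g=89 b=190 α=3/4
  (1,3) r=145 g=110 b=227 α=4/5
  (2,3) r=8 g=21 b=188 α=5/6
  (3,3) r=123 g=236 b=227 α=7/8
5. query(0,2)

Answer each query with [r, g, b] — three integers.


at x=2,y=0 over L1,L2:
+L1 (α=1) → [152, 99, 105]
+L2 (α=2/3) → [614/3, 395/3, 421/3]
= [205, 132, 140]

query (0,2) [L1,L2,L3] — begin 0,0,0
+L1 (α=1/2) → [95/2, 25/2, 177/2]
+L2 (α=0) → [95/2, 25/2, 177/2]
+L3 (α=1/3) → [55, 25/3, 212/3]
→ [55, 8, 71]


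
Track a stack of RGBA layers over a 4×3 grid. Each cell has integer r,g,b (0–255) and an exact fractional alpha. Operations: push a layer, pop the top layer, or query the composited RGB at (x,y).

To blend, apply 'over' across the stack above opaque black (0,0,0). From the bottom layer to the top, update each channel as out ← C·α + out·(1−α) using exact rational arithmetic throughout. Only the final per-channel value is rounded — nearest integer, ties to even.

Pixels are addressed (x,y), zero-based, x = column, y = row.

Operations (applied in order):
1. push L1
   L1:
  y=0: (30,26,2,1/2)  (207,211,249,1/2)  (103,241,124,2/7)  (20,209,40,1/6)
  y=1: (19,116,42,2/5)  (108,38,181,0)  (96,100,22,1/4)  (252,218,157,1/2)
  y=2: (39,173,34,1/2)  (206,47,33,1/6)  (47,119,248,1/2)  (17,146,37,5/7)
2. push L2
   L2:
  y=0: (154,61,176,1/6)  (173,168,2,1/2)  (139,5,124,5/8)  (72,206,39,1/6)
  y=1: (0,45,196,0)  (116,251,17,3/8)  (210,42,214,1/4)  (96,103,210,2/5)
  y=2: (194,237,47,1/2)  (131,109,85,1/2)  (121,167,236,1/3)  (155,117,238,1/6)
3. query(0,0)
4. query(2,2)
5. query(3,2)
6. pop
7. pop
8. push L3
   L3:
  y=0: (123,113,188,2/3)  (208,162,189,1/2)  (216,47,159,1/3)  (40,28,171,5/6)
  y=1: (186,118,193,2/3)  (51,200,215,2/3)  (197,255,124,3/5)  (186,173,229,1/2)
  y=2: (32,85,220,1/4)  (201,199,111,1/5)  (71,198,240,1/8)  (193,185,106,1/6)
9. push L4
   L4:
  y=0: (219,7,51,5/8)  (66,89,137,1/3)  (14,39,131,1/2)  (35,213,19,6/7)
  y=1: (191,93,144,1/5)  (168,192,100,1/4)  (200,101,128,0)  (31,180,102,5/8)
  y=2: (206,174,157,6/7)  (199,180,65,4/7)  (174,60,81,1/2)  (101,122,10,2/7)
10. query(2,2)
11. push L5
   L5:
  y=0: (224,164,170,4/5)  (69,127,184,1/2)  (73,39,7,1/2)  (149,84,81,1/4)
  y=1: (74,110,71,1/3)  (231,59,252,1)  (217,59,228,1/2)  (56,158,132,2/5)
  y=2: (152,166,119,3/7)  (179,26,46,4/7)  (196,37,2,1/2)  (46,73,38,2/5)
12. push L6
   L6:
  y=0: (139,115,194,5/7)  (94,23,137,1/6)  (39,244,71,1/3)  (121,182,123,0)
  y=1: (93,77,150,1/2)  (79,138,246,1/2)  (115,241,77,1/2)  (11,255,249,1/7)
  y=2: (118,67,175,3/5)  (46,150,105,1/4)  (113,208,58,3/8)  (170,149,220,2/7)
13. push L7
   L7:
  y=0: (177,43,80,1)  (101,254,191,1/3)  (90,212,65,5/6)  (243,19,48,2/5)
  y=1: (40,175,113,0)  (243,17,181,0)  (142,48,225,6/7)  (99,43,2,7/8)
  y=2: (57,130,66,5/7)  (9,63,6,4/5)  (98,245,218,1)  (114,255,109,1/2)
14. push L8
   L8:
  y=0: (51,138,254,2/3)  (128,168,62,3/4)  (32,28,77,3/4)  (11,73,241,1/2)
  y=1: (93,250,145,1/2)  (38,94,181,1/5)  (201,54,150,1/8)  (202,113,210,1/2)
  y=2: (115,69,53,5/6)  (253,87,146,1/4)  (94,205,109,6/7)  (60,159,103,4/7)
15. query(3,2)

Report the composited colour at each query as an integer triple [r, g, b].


(0,0) stack=L1,L2; from [0,0,0]:
after L1 α=1/2: [15, 13, 1]
after L2 α=1/6: [229/6, 21, 181/6]
= [38, 21, 30]

at x=2,y=2 over L1,L2:
after L1 α=1/2: [47/2, 119/2, 124]
after L2 α=1/3: [56, 286/3, 484/3]
→ [56, 95, 161]

query (3,2) [L1,L2] — begin 0,0,0
after L1 α=5/7: [85/7, 730/7, 185/7]
after L2 α=1/6: [755/21, 4469/42, 2591/42]
→ [36, 106, 62]

(2,2) stack=L3,L4; from [0,0,0]:
+L3 (α=1/8) → [71/8, 99/4, 30]
+L4 (α=1/2) → [1463/16, 339/8, 111/2]
= [91, 42, 56]

at x=3,y=2 over L3,L4,L5,L6,L7,L8:
after L3 α=1/6: [193/6, 185/6, 53/3]
after L4 α=2/7: [311/6, 2389/42, 325/21]
after L5 α=2/5: [99/2, 4433/70, 857/35]
after L6 α=2/7: [1175/14, 8605/98, 3937/49]
after L7 α=1/2: [2771/28, 33595/196, 4639/49]
after L8 α=4/7: [15033/196, 225441/1372, 34105/343]
= [77, 164, 99]


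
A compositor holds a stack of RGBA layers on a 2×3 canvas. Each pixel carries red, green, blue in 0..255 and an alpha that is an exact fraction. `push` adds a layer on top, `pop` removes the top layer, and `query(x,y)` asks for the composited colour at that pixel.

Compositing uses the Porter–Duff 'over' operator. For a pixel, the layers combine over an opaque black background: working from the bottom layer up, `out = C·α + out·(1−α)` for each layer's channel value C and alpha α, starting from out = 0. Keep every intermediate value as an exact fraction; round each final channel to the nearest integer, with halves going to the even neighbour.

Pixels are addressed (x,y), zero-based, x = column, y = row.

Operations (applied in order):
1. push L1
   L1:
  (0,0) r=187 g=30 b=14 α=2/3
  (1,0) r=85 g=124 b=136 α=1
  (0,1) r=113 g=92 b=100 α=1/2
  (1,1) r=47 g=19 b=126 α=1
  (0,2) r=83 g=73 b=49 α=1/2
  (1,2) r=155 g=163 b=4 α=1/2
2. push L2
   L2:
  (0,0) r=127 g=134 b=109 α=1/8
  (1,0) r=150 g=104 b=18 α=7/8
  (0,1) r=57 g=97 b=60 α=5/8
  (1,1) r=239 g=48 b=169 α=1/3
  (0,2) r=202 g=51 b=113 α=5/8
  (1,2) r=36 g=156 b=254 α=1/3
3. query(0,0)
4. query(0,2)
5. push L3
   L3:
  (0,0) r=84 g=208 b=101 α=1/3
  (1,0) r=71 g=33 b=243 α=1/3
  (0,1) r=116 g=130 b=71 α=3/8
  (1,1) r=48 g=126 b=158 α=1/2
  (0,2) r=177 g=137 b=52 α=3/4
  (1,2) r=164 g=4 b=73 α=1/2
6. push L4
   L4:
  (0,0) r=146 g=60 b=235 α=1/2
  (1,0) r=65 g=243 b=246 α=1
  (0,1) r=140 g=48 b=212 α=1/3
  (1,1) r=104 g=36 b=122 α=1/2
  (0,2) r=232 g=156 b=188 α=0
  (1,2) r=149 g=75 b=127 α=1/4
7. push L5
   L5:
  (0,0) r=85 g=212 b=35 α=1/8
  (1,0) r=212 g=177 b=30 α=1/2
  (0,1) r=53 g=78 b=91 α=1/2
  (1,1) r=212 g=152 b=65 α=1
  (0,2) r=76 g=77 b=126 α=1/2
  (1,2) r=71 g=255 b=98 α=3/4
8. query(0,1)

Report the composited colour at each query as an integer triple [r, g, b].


(0,0) stack=L1,L2; from [0,0,0]:
L1 α=2/3: [374/3, 20, 28/3]
L2 α=1/8: [2999/24, 137/4, 523/24]
→ [125, 34, 22]

query (0,2) [L1,L2] — begin 0,0,0
L1 α=1/2: [83/2, 73/2, 49/2]
L2 α=5/8: [2269/16, 729/16, 1277/16]
→ [142, 46, 80]

query (0,1) [L1,L2,L3,L4,L5] — begin 0,0,0
L1 α=1/2: [113/2, 46, 50]
L2 α=5/8: [909/16, 623/8, 225/4]
L3 α=3/8: [10113/128, 6235/64, 1977/32]
L4 α=1/3: [19073/192, 7771/96, 5369/48]
L5 α=1/2: [29249/384, 15259/192, 9737/96]
= [76, 79, 101]


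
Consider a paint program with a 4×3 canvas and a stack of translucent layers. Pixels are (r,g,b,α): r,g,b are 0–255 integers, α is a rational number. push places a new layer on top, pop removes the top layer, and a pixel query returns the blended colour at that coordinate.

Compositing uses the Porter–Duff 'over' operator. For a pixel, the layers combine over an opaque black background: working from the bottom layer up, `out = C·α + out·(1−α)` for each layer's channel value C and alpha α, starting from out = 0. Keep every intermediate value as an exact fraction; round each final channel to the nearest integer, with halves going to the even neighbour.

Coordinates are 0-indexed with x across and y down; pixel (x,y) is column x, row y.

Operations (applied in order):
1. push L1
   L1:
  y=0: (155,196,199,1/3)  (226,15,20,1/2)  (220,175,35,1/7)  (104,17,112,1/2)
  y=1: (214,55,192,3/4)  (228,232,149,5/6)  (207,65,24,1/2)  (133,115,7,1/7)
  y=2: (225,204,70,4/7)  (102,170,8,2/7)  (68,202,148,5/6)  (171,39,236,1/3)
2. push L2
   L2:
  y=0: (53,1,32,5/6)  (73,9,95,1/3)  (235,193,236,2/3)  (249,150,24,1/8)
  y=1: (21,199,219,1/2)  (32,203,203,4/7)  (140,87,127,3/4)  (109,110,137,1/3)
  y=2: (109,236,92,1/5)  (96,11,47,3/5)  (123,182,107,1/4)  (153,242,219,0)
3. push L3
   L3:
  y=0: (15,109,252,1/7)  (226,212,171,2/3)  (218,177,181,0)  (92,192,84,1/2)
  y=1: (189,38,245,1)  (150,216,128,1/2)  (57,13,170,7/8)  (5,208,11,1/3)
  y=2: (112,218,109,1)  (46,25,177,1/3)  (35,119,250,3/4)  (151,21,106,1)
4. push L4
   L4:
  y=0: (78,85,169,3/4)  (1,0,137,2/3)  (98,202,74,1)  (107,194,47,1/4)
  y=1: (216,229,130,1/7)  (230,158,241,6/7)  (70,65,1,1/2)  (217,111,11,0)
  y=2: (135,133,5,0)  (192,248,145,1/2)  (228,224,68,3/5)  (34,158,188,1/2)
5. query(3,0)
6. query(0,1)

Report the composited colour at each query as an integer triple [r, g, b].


query (3,0) [L1,L2,L3,L4] — begin 0,0,0
after L1 α=1/2: [52, 17/2, 56]
after L2 α=1/8: [613/8, 419/16, 52]
after L3 α=1/2: [1349/16, 3491/32, 68]
after L4 α=1/4: [5759/64, 16681/128, 251/4]
rounded: [90, 130, 63]

query (0,1) [L1,L2,L3,L4] — begin 0,0,0
+L1 (α=3/4) → [321/2, 165/4, 144]
+L2 (α=1/2) → [363/4, 961/8, 363/2]
+L3 (α=1) → [189, 38, 245]
+L4 (α=1/7) → [1350/7, 457/7, 1600/7]
→ [193, 65, 229]


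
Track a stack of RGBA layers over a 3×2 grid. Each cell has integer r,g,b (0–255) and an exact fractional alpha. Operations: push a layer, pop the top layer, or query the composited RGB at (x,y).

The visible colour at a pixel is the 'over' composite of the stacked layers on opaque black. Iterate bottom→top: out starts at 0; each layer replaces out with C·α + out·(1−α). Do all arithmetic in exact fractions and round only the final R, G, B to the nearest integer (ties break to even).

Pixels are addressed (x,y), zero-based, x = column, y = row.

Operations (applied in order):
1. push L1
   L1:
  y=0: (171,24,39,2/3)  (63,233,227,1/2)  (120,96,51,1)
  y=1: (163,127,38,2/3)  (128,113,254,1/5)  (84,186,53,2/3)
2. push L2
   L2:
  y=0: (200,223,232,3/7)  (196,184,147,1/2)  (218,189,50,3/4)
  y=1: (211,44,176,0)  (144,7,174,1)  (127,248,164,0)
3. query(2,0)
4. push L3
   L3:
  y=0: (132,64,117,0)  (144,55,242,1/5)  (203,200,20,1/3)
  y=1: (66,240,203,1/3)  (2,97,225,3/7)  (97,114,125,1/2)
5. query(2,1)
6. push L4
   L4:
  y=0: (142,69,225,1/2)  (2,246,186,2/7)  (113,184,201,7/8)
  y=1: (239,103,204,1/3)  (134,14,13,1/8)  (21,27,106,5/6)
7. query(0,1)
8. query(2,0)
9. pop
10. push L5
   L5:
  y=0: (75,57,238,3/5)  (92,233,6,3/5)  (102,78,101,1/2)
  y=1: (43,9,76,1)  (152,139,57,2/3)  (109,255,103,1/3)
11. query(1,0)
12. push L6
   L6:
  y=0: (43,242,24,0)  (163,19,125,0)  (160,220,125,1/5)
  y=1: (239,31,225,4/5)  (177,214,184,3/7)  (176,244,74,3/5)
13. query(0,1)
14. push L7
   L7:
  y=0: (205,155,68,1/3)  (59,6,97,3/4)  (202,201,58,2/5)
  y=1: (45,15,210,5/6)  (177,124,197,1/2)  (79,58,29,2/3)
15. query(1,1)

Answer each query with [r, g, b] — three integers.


(2,0) stack=L1,L2; from [0,0,0]:
L1 α=1: [120, 96, 51]
L2 α=3/4: [387/2, 663/4, 201/4]
= [194, 166, 50]

query (2,1) [L1,L2,L3] — begin 0,0,0
+L1 (α=2/3) → [56, 124, 106/3]
+L2 (α=0) → [56, 124, 106/3]
+L3 (α=1/2) → [153/2, 119, 481/6]
rounded: [76, 119, 80]

query (0,1) [L1,L2,L3,L4] — begin 0,0,0
after L1 α=2/3: [326/3, 254/3, 76/3]
after L2 α=0: [326/3, 254/3, 76/3]
after L3 α=1/3: [850/9, 1228/9, 761/9]
after L4 α=1/3: [3851/27, 3383/27, 3358/27]
= [143, 125, 124]

at x=2,y=0 over L1,L2,L3,L4:
L1 α=1: [120, 96, 51]
L2 α=3/4: [387/2, 663/4, 201/4]
L3 α=1/3: [590/3, 1063/6, 241/6]
L4 α=7/8: [2963/24, 8791/48, 8683/48]
→ [123, 183, 181]

(1,0) stack=L1,L2,L3,L5; from [0,0,0]:
L1 α=1/2: [63/2, 233/2, 227/2]
L2 α=1/2: [455/4, 601/4, 521/4]
L3 α=1/5: [599/5, 656/5, 763/5]
L5 α=3/5: [2578/25, 4807/25, 1616/25]
= [103, 192, 65]

at x=0,y=1 over L1,L2,L3,L5,L6:
+L1 (α=2/3) → [326/3, 254/3, 76/3]
+L2 (α=0) → [326/3, 254/3, 76/3]
+L3 (α=1/3) → [850/9, 1228/9, 761/9]
+L5 (α=1) → [43, 9, 76]
+L6 (α=4/5) → [999/5, 133/5, 976/5]
rounded: [200, 27, 195]

query (1,1) [L1,L2,L3,L5,L6,L7] — begin 0,0,0
after L1 α=1/5: [128/5, 113/5, 254/5]
after L2 α=1: [144, 7, 174]
after L3 α=3/7: [582/7, 319/7, 1371/7]
after L5 α=2/3: [2710/21, 755/7, 723/7]
after L6 α=3/7: [21991/147, 7514/49, 6756/49]
after L7 α=1/2: [24005/147, 6795/49, 16409/98]
= [163, 139, 167]


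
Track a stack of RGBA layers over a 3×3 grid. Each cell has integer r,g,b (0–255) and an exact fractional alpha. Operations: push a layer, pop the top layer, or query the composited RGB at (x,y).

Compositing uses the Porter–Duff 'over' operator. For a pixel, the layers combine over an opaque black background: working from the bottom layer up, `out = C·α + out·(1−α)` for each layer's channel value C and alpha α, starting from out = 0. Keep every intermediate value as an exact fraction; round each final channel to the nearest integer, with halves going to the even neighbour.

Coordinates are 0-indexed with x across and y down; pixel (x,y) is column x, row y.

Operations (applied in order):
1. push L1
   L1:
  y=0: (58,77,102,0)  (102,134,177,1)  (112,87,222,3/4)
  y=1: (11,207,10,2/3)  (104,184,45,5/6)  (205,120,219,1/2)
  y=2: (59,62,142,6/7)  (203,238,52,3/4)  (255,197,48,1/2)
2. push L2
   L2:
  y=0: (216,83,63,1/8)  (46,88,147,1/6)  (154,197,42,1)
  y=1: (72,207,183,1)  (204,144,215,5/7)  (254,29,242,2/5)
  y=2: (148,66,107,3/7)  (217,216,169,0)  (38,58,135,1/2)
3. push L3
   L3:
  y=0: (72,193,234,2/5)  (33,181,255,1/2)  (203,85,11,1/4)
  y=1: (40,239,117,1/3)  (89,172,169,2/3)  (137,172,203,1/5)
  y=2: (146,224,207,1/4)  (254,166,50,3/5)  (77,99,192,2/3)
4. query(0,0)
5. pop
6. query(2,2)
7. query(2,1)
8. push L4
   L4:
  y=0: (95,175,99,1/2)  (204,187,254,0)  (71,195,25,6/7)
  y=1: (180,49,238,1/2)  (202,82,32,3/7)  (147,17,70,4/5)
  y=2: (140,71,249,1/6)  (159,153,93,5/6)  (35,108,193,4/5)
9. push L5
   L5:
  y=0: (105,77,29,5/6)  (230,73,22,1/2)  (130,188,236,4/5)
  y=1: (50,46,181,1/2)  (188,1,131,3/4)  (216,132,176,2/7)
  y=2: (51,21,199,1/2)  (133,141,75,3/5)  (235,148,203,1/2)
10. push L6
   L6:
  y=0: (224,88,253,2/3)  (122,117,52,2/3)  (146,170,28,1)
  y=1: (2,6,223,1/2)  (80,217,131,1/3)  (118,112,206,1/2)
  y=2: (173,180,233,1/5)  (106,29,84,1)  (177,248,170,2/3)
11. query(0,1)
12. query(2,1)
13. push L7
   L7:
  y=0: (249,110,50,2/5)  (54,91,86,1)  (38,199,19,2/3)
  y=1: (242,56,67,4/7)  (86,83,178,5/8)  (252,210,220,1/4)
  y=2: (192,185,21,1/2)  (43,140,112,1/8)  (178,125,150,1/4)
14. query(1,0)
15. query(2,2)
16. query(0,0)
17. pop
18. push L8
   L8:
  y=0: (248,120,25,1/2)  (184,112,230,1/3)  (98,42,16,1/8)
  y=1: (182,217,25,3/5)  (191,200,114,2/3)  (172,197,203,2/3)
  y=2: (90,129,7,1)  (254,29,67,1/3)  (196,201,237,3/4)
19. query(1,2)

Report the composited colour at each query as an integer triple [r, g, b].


at x=0,y=0 over L1,L2,L3:
L1 α=0: [0, 0, 0]
L2 α=1/8: [27, 83/8, 63/8]
L3 α=2/5: [45, 3337/40, 3933/40]
→ [45, 83, 98]

(2,2) stack=L1,L2; from [0,0,0]:
+L1 (α=1/2) → [255/2, 197/2, 24]
+L2 (α=1/2) → [331/4, 313/4, 159/2]
rounded: [83, 78, 80]

(2,1) stack=L1,L2; from [0,0,0]:
after L1 α=1/2: [205/2, 60, 219/2]
after L2 α=2/5: [1631/10, 238/5, 325/2]
→ [163, 48, 162]

(0,1) stack=L1,L2,L4,L5,L6; from [0,0,0]:
after L1 α=2/3: [22/3, 138, 20/3]
after L2 α=1: [72, 207, 183]
after L4 α=1/2: [126, 128, 421/2]
after L5 α=1/2: [88, 87, 783/4]
after L6 α=1/2: [45, 93/2, 1675/8]
→ [45, 46, 209]

at x=2,y=1 over L1,L2,L4,L5,L6:
L1 α=1/2: [205/2, 60, 219/2]
L2 α=2/5: [1631/10, 238/5, 325/2]
L4 α=4/5: [7511/50, 578/25, 177/2]
L5 α=2/7: [11831/70, 1898/35, 227/2]
L6 α=1/2: [20091/140, 2909/35, 639/4]
→ [144, 83, 160]

query (1,0) [L1,L2,L4,L5,L6,L7] — begin 0,0,0
L1 α=1: [102, 134, 177]
L2 α=1/6: [278/3, 379/3, 172]
L4 α=0: [278/3, 379/3, 172]
L5 α=1/2: [484/3, 299/3, 97]
L6 α=2/3: [1216/9, 1001/9, 67]
L7 α=1: [54, 91, 86]
→ [54, 91, 86]

query (2,2) [L1,L2,L4,L5,L6,L7] — begin 0,0,0
L1 α=1/2: [255/2, 197/2, 24]
L2 α=1/2: [331/4, 313/4, 159/2]
L4 α=4/5: [891/20, 2041/20, 1703/10]
L5 α=1/2: [5591/40, 5001/40, 3733/20]
L6 α=2/3: [19751/120, 24841/120, 3511/20]
L7 α=1/4: [26871/160, 29841/160, 13533/80]
→ [168, 187, 169]

(0,0) stack=L1,L2,L4,L5,L6,L7; from [0,0,0]:
L1 α=0: [0, 0, 0]
L2 α=1/8: [27, 83/8, 63/8]
L4 α=1/2: [61, 1483/16, 855/16]
L5 α=5/6: [293/3, 7643/96, 3175/96]
L6 α=2/3: [1637/9, 24539/288, 51751/288]
L7 α=2/5: [3131/15, 45659/480, 61351/480]
→ [209, 95, 128]

(1,2) stack=L1,L2,L4,L5,L6,L8; from [0,0,0]:
L1 α=3/4: [609/4, 357/2, 39]
L2 α=0: [609/4, 357/2, 39]
L4 α=5/6: [1263/8, 629/4, 84]
L5 α=3/5: [2859/20, 295/2, 393/5]
L6 α=1: [106, 29, 84]
L8 α=1/3: [466/3, 29, 235/3]
rounded: [155, 29, 78]


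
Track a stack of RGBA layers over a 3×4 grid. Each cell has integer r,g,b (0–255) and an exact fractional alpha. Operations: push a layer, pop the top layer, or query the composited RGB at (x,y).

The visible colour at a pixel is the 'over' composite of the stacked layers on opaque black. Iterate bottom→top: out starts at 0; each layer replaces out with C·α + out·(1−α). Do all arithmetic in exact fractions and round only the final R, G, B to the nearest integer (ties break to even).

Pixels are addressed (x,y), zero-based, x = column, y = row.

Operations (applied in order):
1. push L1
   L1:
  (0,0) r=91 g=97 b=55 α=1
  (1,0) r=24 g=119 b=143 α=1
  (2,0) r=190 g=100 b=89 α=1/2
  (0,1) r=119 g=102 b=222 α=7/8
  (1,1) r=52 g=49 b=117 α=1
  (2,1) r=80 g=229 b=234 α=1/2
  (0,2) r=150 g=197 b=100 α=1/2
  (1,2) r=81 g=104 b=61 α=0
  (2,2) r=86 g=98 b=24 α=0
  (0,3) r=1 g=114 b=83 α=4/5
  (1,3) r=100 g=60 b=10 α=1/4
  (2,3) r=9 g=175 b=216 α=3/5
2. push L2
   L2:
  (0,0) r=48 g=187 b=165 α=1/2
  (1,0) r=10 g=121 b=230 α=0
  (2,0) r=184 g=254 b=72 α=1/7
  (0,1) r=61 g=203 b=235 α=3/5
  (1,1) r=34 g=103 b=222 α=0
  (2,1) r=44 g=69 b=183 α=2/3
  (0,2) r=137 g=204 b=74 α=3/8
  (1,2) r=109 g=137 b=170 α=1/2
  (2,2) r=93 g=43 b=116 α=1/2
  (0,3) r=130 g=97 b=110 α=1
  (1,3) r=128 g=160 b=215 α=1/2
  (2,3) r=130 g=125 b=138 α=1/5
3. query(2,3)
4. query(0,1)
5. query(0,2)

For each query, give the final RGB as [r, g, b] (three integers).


at x=2,y=3 over L1,L2:
+L1 (α=3/5) → [27/5, 105, 648/5]
+L2 (α=1/5) → [758/25, 109, 3282/25]
rounded: [30, 109, 131]

at x=0,y=1 over L1,L2:
+L1 (α=7/8) → [833/8, 357/4, 777/4]
+L2 (α=3/5) → [313/4, 315/2, 2187/10]
= [78, 158, 219]

query (0,2) [L1,L2] — begin 0,0,0
L1 α=1/2: [75, 197/2, 50]
L2 α=3/8: [393/4, 2209/16, 59]
= [98, 138, 59]
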